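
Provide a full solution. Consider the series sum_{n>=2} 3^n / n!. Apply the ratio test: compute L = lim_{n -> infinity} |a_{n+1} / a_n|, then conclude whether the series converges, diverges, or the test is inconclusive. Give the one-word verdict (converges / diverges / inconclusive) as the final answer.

Let a_n denote the general term. Form the ratio a_{n+1}/a_n and simplify:
a_{n+1}/a_n = 3/(n + 1)
Take the limit as n -> infinity: L = 0.
Since L = 0 < 1, the ratio test implies the series converges.

converges


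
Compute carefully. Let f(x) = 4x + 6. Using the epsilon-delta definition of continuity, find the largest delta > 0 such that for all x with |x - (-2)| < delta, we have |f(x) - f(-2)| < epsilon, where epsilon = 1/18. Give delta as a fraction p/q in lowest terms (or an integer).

We compute f(-2) = 4*(-2) + 6 = -2.
|f(x) - f(-2)| = |4x + 6 - (-2)| = |4(x - (-2))| = 4|x - (-2)|.
We need 4|x - (-2)| < 1/18, i.e. |x - (-2)| < 1/18 / 4 = 1/72.
So any delta <= 1/72 works. Conversely, if delta > 1/72, then x = -2 + 1/72 satisfies |x - (-2)| = 1/72 < delta but |f(x) - f(-2)| = 4 * 1/72 = 1/18, which is not < 1/18; so no larger delta works.
Hence the largest such delta is 1/72.

1/72


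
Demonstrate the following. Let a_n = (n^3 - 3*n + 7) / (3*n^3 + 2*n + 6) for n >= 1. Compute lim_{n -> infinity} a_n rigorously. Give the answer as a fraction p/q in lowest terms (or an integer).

Divide numerator and denominator by n^3, the highest power:
numerator / n^3 = 1 - 3/n^2 + 7/n^3
denominator / n^3 = 3 + 2/n^2 + 6/n^3
As n -> infinity, all terms of the form c/n^k (k >= 1) tend to 0.
So numerator / n^3 -> 1 and denominator / n^3 -> 3.
Therefore lim a_n = 1/3.

1/3


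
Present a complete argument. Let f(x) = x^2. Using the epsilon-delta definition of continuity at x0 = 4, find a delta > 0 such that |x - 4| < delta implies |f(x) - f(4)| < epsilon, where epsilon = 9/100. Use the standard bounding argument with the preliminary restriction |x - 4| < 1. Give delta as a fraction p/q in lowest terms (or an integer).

Factor: |x^2 - (4)^2| = |x - 4| * |x + 4|.
Impose |x - 4| < 1 first. Then |x + 4| = |(x - 4) + 2*(4)| <= |x - 4| + 2*|4| < 1 + 8 = 9.
So |x^2 - (4)^2| < delta * 9.
We need delta * 9 <= 9/100, i.e. delta <= 9/100/9 = 1/100.
Since 1/100 < 1, this is tighter than 1; take delta = 1/100.
So delta = 1/100 works.

1/100


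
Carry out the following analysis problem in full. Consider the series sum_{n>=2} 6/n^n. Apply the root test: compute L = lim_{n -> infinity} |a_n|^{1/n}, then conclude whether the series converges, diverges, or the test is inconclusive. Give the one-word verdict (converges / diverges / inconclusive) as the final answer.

Let a_n denote the general term. Form |a_n|^(1/n) and simplify:
|a_n|^(1/n) = 6^(1/n)/n
Take the limit as n -> infinity: L = 0.
Since L = 0 < 1, the root test implies convergence.

converges


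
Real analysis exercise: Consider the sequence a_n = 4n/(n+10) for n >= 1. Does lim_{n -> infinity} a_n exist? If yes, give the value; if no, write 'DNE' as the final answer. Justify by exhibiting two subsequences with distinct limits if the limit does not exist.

Examine the behaviour of a_n along subsequences.
Even-n subsequence a_{2k} = 4(2k)/(2k+10) -> 4. Odd-n subsequence a_{2k+1} = 4(2k+1)/(2k+11) -> 4. Both tend to 4, which suggests the limit is 4; verify directly.
|a_n - 4| = |4n - 4(n+10)| / (n+10) = 40/(n+10) < 40/n for every n >= 1.
Given epsilon > 0, choose a positive integer N > 40/epsilon. Then for all n >= N, |a_n - 4| < 40/n <= 40/N < epsilon.
So by the definition of the limit, lim a_n exists and equals 4.

4


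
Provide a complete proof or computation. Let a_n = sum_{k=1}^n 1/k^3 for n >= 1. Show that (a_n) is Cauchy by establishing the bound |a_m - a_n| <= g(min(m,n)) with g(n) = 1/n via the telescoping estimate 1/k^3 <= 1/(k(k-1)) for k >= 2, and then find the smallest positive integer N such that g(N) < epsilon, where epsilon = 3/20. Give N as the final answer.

For m > n >= 1: |a_m - a_n| = sum_{k=n+1}^m 1/k^3.
Use 1/k^3 <= 1/(k(k-1)) = 1/(k-1) - 1/k for k >= 2 (which holds since k^3 >= k^2 >= k(k-1) for k >= 2):
sum_{k=n+1}^m 1/k^3 <= sum_{k=n+1}^m (1/(k-1) - 1/k) = 1/n - 1/m <= 1/n.
By symmetry the same bound holds with n,m swapped, so |a_m - a_n| <= 1/min(m,n) = g(min(m,n)). Since g(n) -> 0, (a_n) is Cauchy.
Now solve g(N) < 3/20: 1/N < 3/20 <=> N > 1/(3/20) = 20/3.
The smallest integer strictly greater than 20/3 is N = 7.
Check: g(7) = 1/7 < 3/20; g(6) = 1/6 >= 3/20. So N = 7.

7


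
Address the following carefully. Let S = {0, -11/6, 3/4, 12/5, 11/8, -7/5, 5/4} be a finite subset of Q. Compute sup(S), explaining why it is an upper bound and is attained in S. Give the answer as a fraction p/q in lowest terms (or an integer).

S is finite, so sup(S) = max(S).
Sorted decreasing:
12/5, 11/8, 5/4, 3/4, 0, -7/5, -11/6
The extremum is 12/5.
For every x in S, x <= 12/5. And 12/5 is in S, so it is attained.
Therefore sup(S) = 12/5.

12/5


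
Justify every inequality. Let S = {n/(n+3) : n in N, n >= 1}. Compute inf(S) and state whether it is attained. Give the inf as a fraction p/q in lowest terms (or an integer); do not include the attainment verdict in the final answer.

Analysis:
- Values: 1/4, 2/5, 1/2, 4/7, ... strictly increasing.
- Minimum is 1/4 (n=1); inf = 1/4 (attained).
- n/(n+3) = 1 - 3/(n+3) -> 1 from below as n -> infinity, and never equals 1.
- So sup = 1 (not attained).
Conclusion: inf(S) = 1/4, attained in S.

1/4


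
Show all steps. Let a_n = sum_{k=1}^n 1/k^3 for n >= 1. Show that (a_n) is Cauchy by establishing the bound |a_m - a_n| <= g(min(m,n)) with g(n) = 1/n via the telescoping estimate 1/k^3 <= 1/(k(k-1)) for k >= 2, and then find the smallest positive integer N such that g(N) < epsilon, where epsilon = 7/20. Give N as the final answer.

For m > n >= 1: |a_m - a_n| = sum_{k=n+1}^m 1/k^3.
Use 1/k^3 <= 1/(k(k-1)) = 1/(k-1) - 1/k for k >= 2 (which holds since k^3 >= k^2 >= k(k-1) for k >= 2):
sum_{k=n+1}^m 1/k^3 <= sum_{k=n+1}^m (1/(k-1) - 1/k) = 1/n - 1/m <= 1/n.
By symmetry the same bound holds with n,m swapped, so |a_m - a_n| <= 1/min(m,n) = g(min(m,n)). Since g(n) -> 0, (a_n) is Cauchy.
Now solve g(N) < 7/20: 1/N < 7/20 <=> N > 1/(7/20) = 20/7.
The smallest integer strictly greater than 20/7 is N = 3.
Check: g(3) = 1/3 < 7/20; g(2) = 1/2 >= 7/20. So N = 3.

3


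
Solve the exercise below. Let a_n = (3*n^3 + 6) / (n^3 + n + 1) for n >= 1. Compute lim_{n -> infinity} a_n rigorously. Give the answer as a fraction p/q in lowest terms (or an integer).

Divide numerator and denominator by n^3, the highest power:
numerator / n^3 = 3 + 6/n^3
denominator / n^3 = 1 + n^(-2) + n^(-3)
As n -> infinity, all terms of the form c/n^k (k >= 1) tend to 0.
So numerator / n^3 -> 3 and denominator / n^3 -> 1.
Therefore lim a_n = 3.

3


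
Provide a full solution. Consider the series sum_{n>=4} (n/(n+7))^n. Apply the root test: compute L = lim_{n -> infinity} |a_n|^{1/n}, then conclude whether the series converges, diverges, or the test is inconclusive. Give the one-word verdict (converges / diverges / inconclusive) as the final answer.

Let a_n denote the general term. Form |a_n|^(1/n) and simplify:
|a_n|^(1/n) = n/(n + 7)
Take the limit as n -> infinity: L = 1.
Since L = 1, the root test is inconclusive. (In fact a_n = (n/(n+7))^n -> e^(-7) != 0, so the nth-term test shows divergence; but the root test itself gives no conclusion.)

inconclusive


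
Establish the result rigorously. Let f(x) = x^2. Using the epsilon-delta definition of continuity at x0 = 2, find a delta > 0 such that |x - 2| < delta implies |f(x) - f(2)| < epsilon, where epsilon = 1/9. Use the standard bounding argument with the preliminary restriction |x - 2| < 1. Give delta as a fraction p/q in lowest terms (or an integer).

Factor: |x^2 - (2)^2| = |x - 2| * |x + 2|.
Impose |x - 2| < 1 first. Then |x + 2| = |(x - 2) + 2*(2)| <= |x - 2| + 2*|2| < 1 + 4 = 5.
So |x^2 - (2)^2| < delta * 5.
We need delta * 5 <= 1/9, i.e. delta <= 1/9/5 = 1/45.
Since 1/45 < 1, this is tighter than 1; take delta = 1/45.
So delta = 1/45 works.

1/45


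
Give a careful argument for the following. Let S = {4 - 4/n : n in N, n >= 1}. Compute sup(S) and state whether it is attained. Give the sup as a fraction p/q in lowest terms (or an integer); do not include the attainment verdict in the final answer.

Analysis:
- Values: 0, 2, 8/3, 3, ... strictly increasing.
- Minimum is 0 (n=1); inf = 0 (attained).
- 4 - 4/n -> 4 from below; sup = 4, not attained.
Conclusion: sup(S) = 4, not attained in S.

4


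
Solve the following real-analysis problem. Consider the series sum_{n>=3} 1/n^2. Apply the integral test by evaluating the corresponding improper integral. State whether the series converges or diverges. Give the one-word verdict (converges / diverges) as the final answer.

Let f(x) = x^(-2). Then f is positive, continuous, and decreasing on [3, infinity), so the integral test applies.
Compute the improper integral int_{3}^infinity f(x) dx:
  antiderivative F(x) = -1/x.
  As x -> infinity, F(x) -> 0 (since p = 2 > 1).
  So int = F(infinity) - F(3) = 0 - (-1/3) = 1/3.
  Finite, so by the integral test, the series converges.

converges


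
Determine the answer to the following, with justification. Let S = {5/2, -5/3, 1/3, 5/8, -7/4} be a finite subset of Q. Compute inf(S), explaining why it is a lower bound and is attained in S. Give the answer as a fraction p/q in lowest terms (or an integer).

S is finite, so inf(S) = min(S).
Sorted increasing:
-7/4, -5/3, 1/3, 5/8, 5/2
The extremum is -7/4.
For every x in S, x >= -7/4. And -7/4 is in S, so it is attained.
Therefore inf(S) = -7/4.

-7/4


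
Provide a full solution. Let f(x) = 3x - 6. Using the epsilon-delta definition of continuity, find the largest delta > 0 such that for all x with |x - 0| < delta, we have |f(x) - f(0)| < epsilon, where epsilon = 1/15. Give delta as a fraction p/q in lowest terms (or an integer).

We compute f(0) = 3*(0) - 6 = -6.
|f(x) - f(0)| = |3x - 6 - (-6)| = |3(x - 0)| = 3|x - 0|.
We need 3|x - 0| < 1/15, i.e. |x - 0| < 1/15 / 3 = 1/45.
So any delta <= 1/45 works. Conversely, if delta > 1/45, then x = 0 + 1/45 satisfies |x - 0| = 1/45 < delta but |f(x) - f(0)| = 3 * 1/45 = 1/15, which is not < 1/15; so no larger delta works.
Hence the largest such delta is 1/45.

1/45


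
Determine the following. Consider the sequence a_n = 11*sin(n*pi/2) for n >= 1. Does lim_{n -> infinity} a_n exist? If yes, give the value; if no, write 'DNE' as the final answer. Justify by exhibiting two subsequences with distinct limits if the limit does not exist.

Examine the behaviour of a_n along subsequences.
a_{4k+1} = 11*sin(pi/2 + 2k*pi) = 11 -> 11. a_{4k+3} = 11*sin(3pi/2 + 2k*pi) = -11 -> -11.
Since these two subsequential limits are 11 and -11, distinct, the full sequence cannot converge (a convergent sequence has all subsequences tending to the same limit). So lim a_n does not exist.

DNE


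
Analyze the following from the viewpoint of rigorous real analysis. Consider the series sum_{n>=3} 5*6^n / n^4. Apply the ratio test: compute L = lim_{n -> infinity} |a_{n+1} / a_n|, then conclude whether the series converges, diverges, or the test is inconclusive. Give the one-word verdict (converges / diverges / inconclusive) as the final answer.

Let a_n denote the general term. Form the ratio a_{n+1}/a_n and simplify:
a_{n+1}/a_n = 6*n^4/(n + 1)^4
Take the limit as n -> infinity: L = 6.
Since L = 6 > 1 (or L = infinity), the ratio test implies the series diverges.

diverges


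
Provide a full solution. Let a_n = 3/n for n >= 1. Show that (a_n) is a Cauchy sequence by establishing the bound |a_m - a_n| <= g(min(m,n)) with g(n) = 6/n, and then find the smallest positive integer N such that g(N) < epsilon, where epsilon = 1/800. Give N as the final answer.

For any m, n >= 1, by the triangle inequality:
|a_m - a_n| = |3/m - 3/n| <= 3*1/m + 3*1/n <= 6/min(m,n).
So g(n) = 6/n bounds the Cauchy difference. Since g(n) -> 0, (a_n) is Cauchy.
Now solve g(N) < 1/800: 6/N < 1/800 <=> N > 6 / (1/800) = 4800.
The smallest integer strictly greater than 4800 is N = 4801.
Check: g(4801) = 6/4801 = 6/4801 < 1/800; g(4800) = 1/800 >= 1/800. So N = 4801.

4801


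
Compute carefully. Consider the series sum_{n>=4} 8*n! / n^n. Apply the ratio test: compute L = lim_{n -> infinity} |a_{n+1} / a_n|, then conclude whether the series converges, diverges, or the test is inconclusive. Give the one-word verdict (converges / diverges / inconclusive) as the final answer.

Let a_n denote the general term. Form the ratio a_{n+1}/a_n and simplify:
a_{n+1}/a_n = (n/(n + 1))^n
Take the limit as n -> infinity: L = exp(-1).
Since L = exp(-1) < 1, the ratio test implies the series converges.

converges


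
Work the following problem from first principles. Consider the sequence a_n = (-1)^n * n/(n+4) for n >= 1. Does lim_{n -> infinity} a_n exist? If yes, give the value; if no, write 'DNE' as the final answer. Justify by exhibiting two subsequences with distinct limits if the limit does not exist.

Examine the behaviour of a_n along subsequences.
a_{2k} = 2k/(2k+4) -> 1. a_{2k+1} = -(2k+1)/(2k+5) -> -1.
Since these two subsequential limits are 1 and -1, distinct, the full sequence cannot converge (a convergent sequence has all subsequences tending to the same limit). So lim a_n does not exist.

DNE


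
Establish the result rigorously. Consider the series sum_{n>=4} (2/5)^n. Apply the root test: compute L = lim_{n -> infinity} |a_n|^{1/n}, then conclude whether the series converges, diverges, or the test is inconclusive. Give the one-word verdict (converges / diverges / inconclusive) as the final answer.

Let a_n denote the general term. Form |a_n|^(1/n) and simplify:
|a_n|^(1/n) = 2/5
Take the limit as n -> infinity: L = 2/5.
Since L = 2/5 < 1, the root test implies convergence.

converges


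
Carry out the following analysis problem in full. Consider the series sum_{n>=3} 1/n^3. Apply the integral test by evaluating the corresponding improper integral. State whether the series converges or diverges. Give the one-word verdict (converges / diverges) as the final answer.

Let f(x) = x^(-3). Then f is positive, continuous, and decreasing on [3, infinity), so the integral test applies.
Compute the improper integral int_{3}^infinity f(x) dx:
  antiderivative F(x) = -1/(2*x^2).
  As x -> infinity, F(x) -> 0 (since p = 3 > 1).
  So int = F(infinity) - F(3) = 0 - (-1/18) = 1/18.
  Finite, so by the integral test, the series converges.

converges


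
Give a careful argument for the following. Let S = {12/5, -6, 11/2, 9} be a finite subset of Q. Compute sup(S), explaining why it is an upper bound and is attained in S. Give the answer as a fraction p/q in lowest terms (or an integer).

S is finite, so sup(S) = max(S).
Sorted decreasing:
9, 11/2, 12/5, -6
The extremum is 9.
For every x in S, x <= 9. And 9 is in S, so it is attained.
Therefore sup(S) = 9.

9


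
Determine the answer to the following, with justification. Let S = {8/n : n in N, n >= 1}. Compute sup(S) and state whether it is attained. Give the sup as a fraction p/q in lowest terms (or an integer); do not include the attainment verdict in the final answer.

Analysis:
- Values: 8, 4, 8/3, 2, ... strictly decreasing.
- The maximum is 8 (n=1); sup = 8 (attained).
- The set is bounded below by 0; 8/n -> 0 so 0 is the greatest lower bound.
- 0 is not in the set, so inf = 0 is not attained.
Conclusion: sup(S) = 8, attained in S.

8


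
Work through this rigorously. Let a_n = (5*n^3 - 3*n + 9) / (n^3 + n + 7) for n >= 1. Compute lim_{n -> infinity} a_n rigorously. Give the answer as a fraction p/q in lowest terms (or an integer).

Divide numerator and denominator by n^3, the highest power:
numerator / n^3 = 5 - 3/n^2 + 9/n^3
denominator / n^3 = 1 + n^(-2) + 7/n^3
As n -> infinity, all terms of the form c/n^k (k >= 1) tend to 0.
So numerator / n^3 -> 5 and denominator / n^3 -> 1.
Therefore lim a_n = 5.

5


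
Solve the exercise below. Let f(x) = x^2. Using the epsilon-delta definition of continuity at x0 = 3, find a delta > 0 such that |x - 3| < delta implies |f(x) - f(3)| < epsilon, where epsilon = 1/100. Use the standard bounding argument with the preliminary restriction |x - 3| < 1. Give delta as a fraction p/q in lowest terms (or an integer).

Factor: |x^2 - (3)^2| = |x - 3| * |x + 3|.
Impose |x - 3| < 1 first. Then |x + 3| = |(x - 3) + 2*(3)| <= |x - 3| + 2*|3| < 1 + 6 = 7.
So |x^2 - (3)^2| < delta * 7.
We need delta * 7 <= 1/100, i.e. delta <= 1/100/7 = 1/700.
Since 1/700 < 1, this is tighter than 1; take delta = 1/700.
So delta = 1/700 works.

1/700


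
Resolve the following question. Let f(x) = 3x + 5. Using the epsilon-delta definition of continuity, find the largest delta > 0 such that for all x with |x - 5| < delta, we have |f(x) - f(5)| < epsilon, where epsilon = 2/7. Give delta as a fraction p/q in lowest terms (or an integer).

We compute f(5) = 3*(5) + 5 = 20.
|f(x) - f(5)| = |3x + 5 - (20)| = |3(x - 5)| = 3|x - 5|.
We need 3|x - 5| < 2/7, i.e. |x - 5| < 2/7 / 3 = 2/21.
So any delta <= 2/21 works. Conversely, if delta > 2/21, then x = 5 + 2/21 satisfies |x - 5| = 2/21 < delta but |f(x) - f(5)| = 3 * 2/21 = 2/7, which is not < 2/7; so no larger delta works.
Hence the largest such delta is 2/21.

2/21


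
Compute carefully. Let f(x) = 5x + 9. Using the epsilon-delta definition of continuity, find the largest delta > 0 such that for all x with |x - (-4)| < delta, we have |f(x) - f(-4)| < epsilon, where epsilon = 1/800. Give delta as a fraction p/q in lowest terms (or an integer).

We compute f(-4) = 5*(-4) + 9 = -11.
|f(x) - f(-4)| = |5x + 9 - (-11)| = |5(x - (-4))| = 5|x - (-4)|.
We need 5|x - (-4)| < 1/800, i.e. |x - (-4)| < 1/800 / 5 = 1/4000.
So any delta <= 1/4000 works. Conversely, if delta > 1/4000, then x = -4 + 1/4000 satisfies |x - (-4)| = 1/4000 < delta but |f(x) - f(-4)| = 5 * 1/4000 = 1/800, which is not < 1/800; so no larger delta works.
Hence the largest such delta is 1/4000.

1/4000


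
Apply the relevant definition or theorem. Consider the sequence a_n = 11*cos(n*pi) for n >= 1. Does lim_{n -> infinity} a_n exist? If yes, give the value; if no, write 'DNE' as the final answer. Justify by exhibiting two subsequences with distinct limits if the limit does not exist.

Examine the behaviour of a_n along subsequences.
cos(n*pi) = (-1)^n, so a_n = 11*(-1)^n. a_{2k} = 11 -> 11. a_{2k+1} = -11 -> -11.
Since these two subsequential limits are 11 and -11, distinct, the full sequence cannot converge (a convergent sequence has all subsequences tending to the same limit). So lim a_n does not exist.

DNE


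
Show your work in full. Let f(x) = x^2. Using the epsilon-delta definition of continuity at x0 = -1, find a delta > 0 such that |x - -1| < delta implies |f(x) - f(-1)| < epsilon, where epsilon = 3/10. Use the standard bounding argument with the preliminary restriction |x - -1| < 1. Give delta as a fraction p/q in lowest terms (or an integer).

Factor: |x^2 - (-1)^2| = |x - -1| * |x + -1|.
Impose |x - -1| < 1 first. Then |x + -1| = |(x - -1) + 2*(-1)| <= |x - -1| + 2*|-1| < 1 + 2 = 3.
So |x^2 - (-1)^2| < delta * 3.
We need delta * 3 <= 3/10, i.e. delta <= 3/10/3 = 1/10.
Since 1/10 < 1, this is tighter than 1; take delta = 1/10.
So delta = 1/10 works.

1/10


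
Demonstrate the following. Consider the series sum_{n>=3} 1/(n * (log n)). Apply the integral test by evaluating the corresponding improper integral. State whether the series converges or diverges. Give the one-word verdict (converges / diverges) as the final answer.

Let f(x) = 1/(x*log(x)). Then f is positive, continuous, and decreasing on [3, infinity), so the integral test applies.
Compute the improper integral int_{3}^infinity f(x) dx:
  antiderivative F(x) = log(log(x)).
  F(x) = log(log(x)) -> infinity as x -> infinity. The integral diverges, so by the integral test, the series diverges.

diverges


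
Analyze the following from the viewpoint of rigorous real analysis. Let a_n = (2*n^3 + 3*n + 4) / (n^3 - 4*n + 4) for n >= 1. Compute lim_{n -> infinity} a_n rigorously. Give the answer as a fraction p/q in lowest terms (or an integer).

Divide numerator and denominator by n^3, the highest power:
numerator / n^3 = 2 + 3/n^2 + 4/n^3
denominator / n^3 = 1 - 4/n^2 + 4/n^3
As n -> infinity, all terms of the form c/n^k (k >= 1) tend to 0.
So numerator / n^3 -> 2 and denominator / n^3 -> 1.
Therefore lim a_n = 2.

2


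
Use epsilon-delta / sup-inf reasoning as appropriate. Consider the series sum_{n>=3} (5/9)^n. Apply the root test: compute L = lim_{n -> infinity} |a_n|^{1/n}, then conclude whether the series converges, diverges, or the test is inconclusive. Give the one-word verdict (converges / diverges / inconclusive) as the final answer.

Let a_n denote the general term. Form |a_n|^(1/n) and simplify:
|a_n|^(1/n) = 5/9
Take the limit as n -> infinity: L = 5/9.
Since L = 5/9 < 1, the root test implies convergence.

converges


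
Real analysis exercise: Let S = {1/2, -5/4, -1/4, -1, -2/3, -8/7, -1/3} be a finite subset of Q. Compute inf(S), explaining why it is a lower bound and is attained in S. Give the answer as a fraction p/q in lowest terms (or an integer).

S is finite, so inf(S) = min(S).
Sorted increasing:
-5/4, -8/7, -1, -2/3, -1/3, -1/4, 1/2
The extremum is -5/4.
For every x in S, x >= -5/4. And -5/4 is in S, so it is attained.
Therefore inf(S) = -5/4.

-5/4


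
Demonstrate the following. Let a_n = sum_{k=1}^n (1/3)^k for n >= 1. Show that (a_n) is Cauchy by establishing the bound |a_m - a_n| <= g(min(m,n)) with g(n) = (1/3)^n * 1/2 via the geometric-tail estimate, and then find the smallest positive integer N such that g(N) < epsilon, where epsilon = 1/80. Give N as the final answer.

For m > n >= 1: |a_m - a_n| = sum_{k=n+1}^m (1/3)^k < sum_{k=n+1}^infinity (1/3)^k = (1/3)^(n+1) / (1 - 1/3) = (1/3)^n * (1/3) * (3/2) = (1/3)^n * 1/2.
So g(n) = (1/3)^n / 2. Since g(n) -> 0, (a_n) is Cauchy.
Now solve g(N) < 1/80: (1/3)^N / 2 < 1/80 <=> 3^N > 1 / (2 * 1/80) = 40.
Check powers of 3: 3^3 = 27 <= 40, 3^4 = 81 > 40.
So the smallest such N is 4. Check: g(4) = 1/(2 * 81) = 1/162 < 1/80.

4


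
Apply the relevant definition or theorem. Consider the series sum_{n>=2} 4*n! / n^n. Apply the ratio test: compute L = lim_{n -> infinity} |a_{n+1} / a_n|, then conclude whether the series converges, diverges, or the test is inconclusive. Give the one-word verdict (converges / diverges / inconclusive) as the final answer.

Let a_n denote the general term. Form the ratio a_{n+1}/a_n and simplify:
a_{n+1}/a_n = (n/(n + 1))^n
Take the limit as n -> infinity: L = exp(-1).
Since L = exp(-1) < 1, the ratio test implies the series converges.

converges


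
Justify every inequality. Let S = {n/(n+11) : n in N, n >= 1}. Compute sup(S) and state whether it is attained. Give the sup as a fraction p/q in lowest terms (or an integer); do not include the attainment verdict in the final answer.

Analysis:
- Values: 1/12, 2/13, 3/14, 4/15, ... strictly increasing.
- Minimum is 1/12 (n=1); inf = 1/12 (attained).
- n/(n+11) = 1 - 11/(n+11) -> 1 from below as n -> infinity, and never equals 1.
- So sup = 1 (not attained).
Conclusion: sup(S) = 1, not attained in S.

1


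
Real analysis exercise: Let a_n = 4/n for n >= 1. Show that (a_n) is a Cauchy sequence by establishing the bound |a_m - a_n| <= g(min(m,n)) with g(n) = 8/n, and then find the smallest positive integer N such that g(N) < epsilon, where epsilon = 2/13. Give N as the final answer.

For any m, n >= 1, by the triangle inequality:
|a_m - a_n| = |4/m - 4/n| <= 4*1/m + 4*1/n <= 8/min(m,n).
So g(n) = 8/n bounds the Cauchy difference. Since g(n) -> 0, (a_n) is Cauchy.
Now solve g(N) < 2/13: 8/N < 2/13 <=> N > 8 / (2/13) = 52.
The smallest integer strictly greater than 52 is N = 53.
Check: g(53) = 8/53 = 8/53 < 2/13; g(52) = 2/13 >= 2/13. So N = 53.

53


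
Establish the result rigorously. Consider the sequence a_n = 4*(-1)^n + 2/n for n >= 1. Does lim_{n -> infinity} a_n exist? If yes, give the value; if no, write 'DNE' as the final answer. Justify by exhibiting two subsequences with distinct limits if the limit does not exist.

Examine the behaviour of a_n along subsequences.
a_{2k} = 4 + 2/(2k) -> 4. a_{2k+1} = -4 + 2/(2k+1) -> -4.
Since these two subsequential limits are 4 and -4, distinct, the full sequence cannot converge (a convergent sequence has all subsequences tending to the same limit). So lim a_n does not exist.

DNE


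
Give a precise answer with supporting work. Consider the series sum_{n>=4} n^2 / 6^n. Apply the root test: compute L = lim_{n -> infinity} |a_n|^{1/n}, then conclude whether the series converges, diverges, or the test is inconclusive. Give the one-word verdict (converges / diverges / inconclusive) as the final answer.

Let a_n denote the general term. Form |a_n|^(1/n) and simplify:
|a_n|^(1/n) = n^(2/n)/6
Take the limit as n -> infinity: L = 1/6.
Since L = 1/6 < 1, the root test implies convergence.

converges


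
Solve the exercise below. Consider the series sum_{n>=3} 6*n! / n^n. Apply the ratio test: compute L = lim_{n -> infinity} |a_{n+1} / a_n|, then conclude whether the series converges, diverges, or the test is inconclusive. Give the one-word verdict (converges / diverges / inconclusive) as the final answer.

Let a_n denote the general term. Form the ratio a_{n+1}/a_n and simplify:
a_{n+1}/a_n = (n/(n + 1))^n
Take the limit as n -> infinity: L = exp(-1).
Since L = exp(-1) < 1, the ratio test implies the series converges.

converges


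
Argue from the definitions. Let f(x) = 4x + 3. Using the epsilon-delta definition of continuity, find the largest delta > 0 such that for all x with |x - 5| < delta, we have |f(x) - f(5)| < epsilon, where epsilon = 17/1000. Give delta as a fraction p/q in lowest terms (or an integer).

We compute f(5) = 4*(5) + 3 = 23.
|f(x) - f(5)| = |4x + 3 - (23)| = |4(x - 5)| = 4|x - 5|.
We need 4|x - 5| < 17/1000, i.e. |x - 5| < 17/1000 / 4 = 17/4000.
So any delta <= 17/4000 works. Conversely, if delta > 17/4000, then x = 5 + 17/4000 satisfies |x - 5| = 17/4000 < delta but |f(x) - f(5)| = 4 * 17/4000 = 17/1000, which is not < 17/1000; so no larger delta works.
Hence the largest such delta is 17/4000.

17/4000


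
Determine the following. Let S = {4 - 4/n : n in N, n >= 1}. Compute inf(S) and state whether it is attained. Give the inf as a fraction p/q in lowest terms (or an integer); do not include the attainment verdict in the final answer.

Analysis:
- Values: 0, 2, 8/3, 3, ... strictly increasing.
- Minimum is 0 (n=1); inf = 0 (attained).
- 4 - 4/n -> 4 from below; sup = 4, not attained.
Conclusion: inf(S) = 0, attained in S.

0


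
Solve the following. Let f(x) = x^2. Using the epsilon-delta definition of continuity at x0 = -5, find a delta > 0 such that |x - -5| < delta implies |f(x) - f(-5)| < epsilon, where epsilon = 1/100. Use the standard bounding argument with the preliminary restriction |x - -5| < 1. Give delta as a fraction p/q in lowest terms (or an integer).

Factor: |x^2 - (-5)^2| = |x - -5| * |x + -5|.
Impose |x - -5| < 1 first. Then |x + -5| = |(x - -5) + 2*(-5)| <= |x - -5| + 2*|-5| < 1 + 10 = 11.
So |x^2 - (-5)^2| < delta * 11.
We need delta * 11 <= 1/100, i.e. delta <= 1/100/11 = 1/1100.
Since 1/1100 < 1, this is tighter than 1; take delta = 1/1100.
So delta = 1/1100 works.

1/1100


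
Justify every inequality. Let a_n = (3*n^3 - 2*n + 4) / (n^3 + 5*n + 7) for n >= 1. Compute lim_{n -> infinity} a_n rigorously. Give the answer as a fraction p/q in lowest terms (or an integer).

Divide numerator and denominator by n^3, the highest power:
numerator / n^3 = 3 - 2/n^2 + 4/n^3
denominator / n^3 = 1 + 5/n^2 + 7/n^3
As n -> infinity, all terms of the form c/n^k (k >= 1) tend to 0.
So numerator / n^3 -> 3 and denominator / n^3 -> 1.
Therefore lim a_n = 3.

3


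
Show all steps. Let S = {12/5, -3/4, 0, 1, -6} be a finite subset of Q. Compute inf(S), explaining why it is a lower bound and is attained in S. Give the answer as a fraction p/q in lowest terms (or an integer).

S is finite, so inf(S) = min(S).
Sorted increasing:
-6, -3/4, 0, 1, 12/5
The extremum is -6.
For every x in S, x >= -6. And -6 is in S, so it is attained.
Therefore inf(S) = -6.

-6


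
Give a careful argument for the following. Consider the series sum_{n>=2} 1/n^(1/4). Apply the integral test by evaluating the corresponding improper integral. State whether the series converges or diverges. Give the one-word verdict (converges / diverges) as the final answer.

Let f(x) = x^(-1/4). Then f is positive, continuous, and decreasing on [2, infinity), so the integral test applies.
Compute the improper integral int_{2}^infinity f(x) dx:
  antiderivative F(x) = 4*x^(3/4)/3.
  As x -> infinity, F(x) -> infinity (since p = 1/4 < 1).
  So the integral diverges. By the integral test, the series diverges.

diverges


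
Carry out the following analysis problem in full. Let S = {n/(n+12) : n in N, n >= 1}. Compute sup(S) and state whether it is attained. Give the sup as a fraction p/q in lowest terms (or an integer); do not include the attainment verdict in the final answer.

Analysis:
- Values: 1/13, 1/7, 1/5, 1/4, ... strictly increasing.
- Minimum is 1/13 (n=1); inf = 1/13 (attained).
- n/(n+12) = 1 - 12/(n+12) -> 1 from below as n -> infinity, and never equals 1.
- So sup = 1 (not attained).
Conclusion: sup(S) = 1, not attained in S.

1


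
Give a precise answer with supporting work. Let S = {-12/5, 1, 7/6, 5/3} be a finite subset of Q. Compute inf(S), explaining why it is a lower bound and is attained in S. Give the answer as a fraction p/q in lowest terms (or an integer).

S is finite, so inf(S) = min(S).
Sorted increasing:
-12/5, 1, 7/6, 5/3
The extremum is -12/5.
For every x in S, x >= -12/5. And -12/5 is in S, so it is attained.
Therefore inf(S) = -12/5.

-12/5


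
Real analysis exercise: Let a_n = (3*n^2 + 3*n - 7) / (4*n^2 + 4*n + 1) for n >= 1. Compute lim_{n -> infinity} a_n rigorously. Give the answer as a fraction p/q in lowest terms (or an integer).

Divide numerator and denominator by n^2, the highest power:
numerator / n^2 = 3 + 3/n - 7/n^2
denominator / n^2 = 4 + 4/n + n^(-2)
As n -> infinity, all terms of the form c/n^k (k >= 1) tend to 0.
So numerator / n^2 -> 3 and denominator / n^2 -> 4.
Therefore lim a_n = 3/4.

3/4


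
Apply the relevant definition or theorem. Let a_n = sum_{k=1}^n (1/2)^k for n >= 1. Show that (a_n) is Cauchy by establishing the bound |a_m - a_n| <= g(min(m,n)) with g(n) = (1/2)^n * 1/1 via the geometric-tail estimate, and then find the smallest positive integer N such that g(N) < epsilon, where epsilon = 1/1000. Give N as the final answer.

For m > n >= 1: |a_m - a_n| = sum_{k=n+1}^m (1/2)^k < sum_{k=n+1}^infinity (1/2)^k = (1/2)^(n+1) / (1 - 1/2) = (1/2)^n * (1/2) * (2/1) = (1/2)^n * 1/1.
So g(n) = (1/2)^n / 1. Since g(n) -> 0, (a_n) is Cauchy.
Now solve g(N) < 1/1000: (1/2)^N / 1 < 1/1000 <=> 2^N > 1 / (1 * 1/1000) = 1000.
Check powers of 2: 2^9 = 512 <= 1000, 2^10 = 1024 > 1000.
So the smallest such N is 10. Check: g(10) = 1/(1 * 1024) = 1/1024 < 1/1000.

10


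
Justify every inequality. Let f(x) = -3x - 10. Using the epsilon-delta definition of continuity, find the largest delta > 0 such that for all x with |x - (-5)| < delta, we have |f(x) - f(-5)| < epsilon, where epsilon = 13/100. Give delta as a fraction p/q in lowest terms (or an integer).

We compute f(-5) = -3*(-5) - 10 = 5.
|f(x) - f(-5)| = |-3x - 10 - (5)| = |-3(x - (-5))| = 3|x - (-5)|.
We need 3|x - (-5)| < 13/100, i.e. |x - (-5)| < 13/100 / 3 = 13/300.
So any delta <= 13/300 works. Conversely, if delta > 13/300, then x = -5 + 13/300 satisfies |x - (-5)| = 13/300 < delta but |f(x) - f(-5)| = 3 * 13/300 = 13/100, which is not < 13/100; so no larger delta works.
Hence the largest such delta is 13/300.

13/300


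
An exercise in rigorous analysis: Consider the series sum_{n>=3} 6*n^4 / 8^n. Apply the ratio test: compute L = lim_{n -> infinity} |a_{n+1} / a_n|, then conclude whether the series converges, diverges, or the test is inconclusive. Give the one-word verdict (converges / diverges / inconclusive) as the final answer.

Let a_n denote the general term. Form the ratio a_{n+1}/a_n and simplify:
a_{n+1}/a_n = (n + 1)^4/(8*n^4)
Take the limit as n -> infinity: L = 1/8.
Since L = 1/8 < 1, the ratio test implies the series converges.

converges


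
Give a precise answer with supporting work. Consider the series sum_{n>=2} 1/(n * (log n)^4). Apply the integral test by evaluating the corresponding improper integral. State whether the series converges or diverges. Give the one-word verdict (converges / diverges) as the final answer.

Let f(x) = 1/(x*log(x)^4). Then f is positive, continuous, and decreasing on [2, infinity), so the integral test applies.
Compute the improper integral int_{2}^infinity f(x) dx:
  antiderivative F(x) = -1/(3*log(x)^3).
  F(x) -> 0 as x -> infinity.  int = 0 - F(2) = 1/(3*log(2)^3) < infinity. By the integral test, the series converges.

converges


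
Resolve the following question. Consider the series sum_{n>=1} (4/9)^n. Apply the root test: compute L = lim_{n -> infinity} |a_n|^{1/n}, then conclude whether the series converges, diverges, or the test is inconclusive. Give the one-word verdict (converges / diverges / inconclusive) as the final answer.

Let a_n denote the general term. Form |a_n|^(1/n) and simplify:
|a_n|^(1/n) = 4/9
Take the limit as n -> infinity: L = 4/9.
Since L = 4/9 < 1, the root test implies convergence.

converges


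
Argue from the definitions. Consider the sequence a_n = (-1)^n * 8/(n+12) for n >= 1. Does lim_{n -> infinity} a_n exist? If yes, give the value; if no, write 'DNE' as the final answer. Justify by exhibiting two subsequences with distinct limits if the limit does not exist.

Examine the behaviour of a_n along subsequences.
Even-n subsequence a_{2k} = 8/(2k+12) -> 0. Odd-n subsequence a_{2k+1} = -8/(2k+13) -> 0. Both tend to 0, which suggests the limit is 0; verify directly.
|a_n - 0| = 8/(n+12) < 8/n for every n >= 1.
Given epsilon > 0, choose a positive integer N > 8/epsilon. Then for all n >= N, |a_n| < 8/n <= 8/N < epsilon.
So by the definition of the limit, lim a_n exists and equals 0.

0


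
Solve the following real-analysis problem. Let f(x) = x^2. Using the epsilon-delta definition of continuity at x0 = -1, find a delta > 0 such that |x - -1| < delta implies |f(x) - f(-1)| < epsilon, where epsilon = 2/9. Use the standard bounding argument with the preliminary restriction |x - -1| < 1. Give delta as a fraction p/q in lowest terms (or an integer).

Factor: |x^2 - (-1)^2| = |x - -1| * |x + -1|.
Impose |x - -1| < 1 first. Then |x + -1| = |(x - -1) + 2*(-1)| <= |x - -1| + 2*|-1| < 1 + 2 = 3.
So |x^2 - (-1)^2| < delta * 3.
We need delta * 3 <= 2/9, i.e. delta <= 2/9/3 = 2/27.
Since 2/27 < 1, this is tighter than 1; take delta = 2/27.
So delta = 2/27 works.

2/27


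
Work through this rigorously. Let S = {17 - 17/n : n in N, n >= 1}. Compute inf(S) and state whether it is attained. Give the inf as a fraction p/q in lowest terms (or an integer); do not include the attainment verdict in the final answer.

Analysis:
- Values: 0, 17/2, 34/3, 51/4, ... strictly increasing.
- Minimum is 0 (n=1); inf = 0 (attained).
- 17 - 17/n -> 17 from below; sup = 17, not attained.
Conclusion: inf(S) = 0, attained in S.

0


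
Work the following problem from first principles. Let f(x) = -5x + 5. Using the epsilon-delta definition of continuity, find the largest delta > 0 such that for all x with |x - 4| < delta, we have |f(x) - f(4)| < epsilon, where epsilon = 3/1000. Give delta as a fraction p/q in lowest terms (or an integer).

We compute f(4) = -5*(4) + 5 = -15.
|f(x) - f(4)| = |-5x + 5 - (-15)| = |-5(x - 4)| = 5|x - 4|.
We need 5|x - 4| < 3/1000, i.e. |x - 4| < 3/1000 / 5 = 3/5000.
So any delta <= 3/5000 works. Conversely, if delta > 3/5000, then x = 4 + 3/5000 satisfies |x - 4| = 3/5000 < delta but |f(x) - f(4)| = 5 * 3/5000 = 3/1000, which is not < 3/1000; so no larger delta works.
Hence the largest such delta is 3/5000.

3/5000


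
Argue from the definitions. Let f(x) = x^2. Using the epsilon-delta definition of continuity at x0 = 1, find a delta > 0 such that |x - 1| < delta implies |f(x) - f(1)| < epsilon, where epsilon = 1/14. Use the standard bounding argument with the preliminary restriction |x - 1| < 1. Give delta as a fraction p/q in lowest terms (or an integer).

Factor: |x^2 - (1)^2| = |x - 1| * |x + 1|.
Impose |x - 1| < 1 first. Then |x + 1| = |(x - 1) + 2*(1)| <= |x - 1| + 2*|1| < 1 + 2 = 3.
So |x^2 - (1)^2| < delta * 3.
We need delta * 3 <= 1/14, i.e. delta <= 1/14/3 = 1/42.
Since 1/42 < 1, this is tighter than 1; take delta = 1/42.
So delta = 1/42 works.

1/42


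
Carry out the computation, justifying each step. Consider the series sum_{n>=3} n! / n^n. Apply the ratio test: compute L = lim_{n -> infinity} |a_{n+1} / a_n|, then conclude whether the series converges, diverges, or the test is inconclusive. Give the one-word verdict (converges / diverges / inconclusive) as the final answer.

Let a_n denote the general term. Form the ratio a_{n+1}/a_n and simplify:
a_{n+1}/a_n = (n/(n + 1))^n
Take the limit as n -> infinity: L = exp(-1).
Since L = exp(-1) < 1, the ratio test implies the series converges.

converges


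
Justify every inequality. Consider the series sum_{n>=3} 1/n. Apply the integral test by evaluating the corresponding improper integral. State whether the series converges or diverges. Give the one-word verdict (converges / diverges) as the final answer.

Let f(x) = 1/x. Then f is positive, continuous, and decreasing on [3, infinity), so the integral test applies.
Compute the improper integral int_{3}^infinity f(x) dx:
  antiderivative F(x) = log(x).
  As x -> infinity, log(x) -> infinity.
  So int = infinity - log(3) = infinity. By the integral test, the series diverges.

diverges


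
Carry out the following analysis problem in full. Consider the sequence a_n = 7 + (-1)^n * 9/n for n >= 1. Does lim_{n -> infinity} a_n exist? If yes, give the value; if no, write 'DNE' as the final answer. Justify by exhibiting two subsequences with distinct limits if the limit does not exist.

Examine the behaviour of a_n along subsequences.
Even-n subsequence a_{2k} = 7 + 9/(2k) -> 7. Odd-n subsequence a_{2k+1} = 7 - 9/(2k+1) -> 7. Both tend to 7, which suggests the limit is 7; verify directly.
|a_n - 7| = |(-1)^n * 9/n| = 9/n for every n >= 1.
Given epsilon > 0, choose a positive integer N > 9/epsilon. Then for all n >= N, |a_n - 7| = 9/n <= 9/N < epsilon.
So by the definition of the limit, lim a_n exists and equals 7.

7


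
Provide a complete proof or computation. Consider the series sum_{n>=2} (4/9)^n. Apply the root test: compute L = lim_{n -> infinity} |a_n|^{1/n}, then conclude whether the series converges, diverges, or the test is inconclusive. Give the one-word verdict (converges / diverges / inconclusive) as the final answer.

Let a_n denote the general term. Form |a_n|^(1/n) and simplify:
|a_n|^(1/n) = 4/9
Take the limit as n -> infinity: L = 4/9.
Since L = 4/9 < 1, the root test implies convergence.

converges


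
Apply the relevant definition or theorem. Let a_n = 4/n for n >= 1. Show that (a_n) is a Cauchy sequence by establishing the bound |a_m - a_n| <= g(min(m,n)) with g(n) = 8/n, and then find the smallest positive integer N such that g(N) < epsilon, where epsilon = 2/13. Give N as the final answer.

For any m, n >= 1, by the triangle inequality:
|a_m - a_n| = |4/m - 4/n| <= 4*1/m + 4*1/n <= 8/min(m,n).
So g(n) = 8/n bounds the Cauchy difference. Since g(n) -> 0, (a_n) is Cauchy.
Now solve g(N) < 2/13: 8/N < 2/13 <=> N > 8 / (2/13) = 52.
The smallest integer strictly greater than 52 is N = 53.
Check: g(53) = 8/53 = 8/53 < 2/13; g(52) = 2/13 >= 2/13. So N = 53.

53


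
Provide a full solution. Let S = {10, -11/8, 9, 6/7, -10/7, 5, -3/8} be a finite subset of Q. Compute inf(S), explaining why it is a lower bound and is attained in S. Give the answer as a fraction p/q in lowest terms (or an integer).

S is finite, so inf(S) = min(S).
Sorted increasing:
-10/7, -11/8, -3/8, 6/7, 5, 9, 10
The extremum is -10/7.
For every x in S, x >= -10/7. And -10/7 is in S, so it is attained.
Therefore inf(S) = -10/7.

-10/7
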